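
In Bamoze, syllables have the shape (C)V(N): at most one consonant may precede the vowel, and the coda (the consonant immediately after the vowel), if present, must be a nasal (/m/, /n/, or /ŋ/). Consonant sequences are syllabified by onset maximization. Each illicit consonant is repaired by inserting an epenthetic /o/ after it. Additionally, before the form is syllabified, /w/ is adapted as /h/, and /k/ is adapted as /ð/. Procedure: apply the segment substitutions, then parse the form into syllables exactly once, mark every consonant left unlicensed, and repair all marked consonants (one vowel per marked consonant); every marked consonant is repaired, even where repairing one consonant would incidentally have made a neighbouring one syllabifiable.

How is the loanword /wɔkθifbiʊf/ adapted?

hɔðoθifobiʊfo

Substitution: /w/ → /h/, /k/ → /ð/, giving /hɔðθifbiʊf/.
Syllabifying with onset maximization leaves /ð/, /f/, /f/ stranded (only a nasal (/m/, /n/, or /ŋ/) is licensed in coda position; onsets are limited to one consonant).
Each unlicensed consonant becomes the onset of a new syllable: /ð/ → /ðo/, /f/ → /fo/, /f/ → /fo/.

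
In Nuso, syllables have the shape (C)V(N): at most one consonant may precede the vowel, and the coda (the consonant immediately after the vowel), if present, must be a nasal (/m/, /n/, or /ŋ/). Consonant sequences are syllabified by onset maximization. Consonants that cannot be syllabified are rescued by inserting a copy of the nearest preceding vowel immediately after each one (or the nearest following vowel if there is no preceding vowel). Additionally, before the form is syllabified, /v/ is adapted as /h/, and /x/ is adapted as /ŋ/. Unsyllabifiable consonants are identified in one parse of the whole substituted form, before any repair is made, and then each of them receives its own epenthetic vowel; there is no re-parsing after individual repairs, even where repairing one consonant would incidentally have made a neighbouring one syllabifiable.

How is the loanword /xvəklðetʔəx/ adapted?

Substitution: /x/ → /ŋ/, /v/ → /h/, giving /ŋhəklðetʔəŋ/.
Under (C)V(N), the unsyllabifiable consonants are /ŋ/, /k/, /l/, /t/ (only a nasal (/m/, /n/, or /ŋ/) is licensed in coda position; onsets are limited to one consonant).
Epenthesis after each stranded consonant: /ŋ/ → /ŋə/, /k/ → /kə/, /l/ → /lə/, /t/ → /te/.

ŋəhəkələðeteʔəŋ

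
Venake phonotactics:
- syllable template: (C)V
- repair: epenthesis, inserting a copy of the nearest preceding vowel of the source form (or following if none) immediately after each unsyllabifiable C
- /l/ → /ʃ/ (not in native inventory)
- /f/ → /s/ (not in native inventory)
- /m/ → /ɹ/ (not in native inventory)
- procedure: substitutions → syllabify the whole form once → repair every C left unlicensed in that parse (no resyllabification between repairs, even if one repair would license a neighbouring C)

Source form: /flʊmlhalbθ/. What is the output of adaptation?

Substitution: /f/ → /s/, /l/ → /ʃ/, /m/ → /ɹ/, giving /sʃʊɹʃhaʃbθ/.
Under (C)V, the unsyllabifiable consonants are /s/, /ɹ/, /ʃ/, /ʃ/, /b/, /θ/ (no codas are permitted; onsets are limited to one consonant).
Inserting the epenthetic vowel yields /s/ → /sʊ/, /ɹ/ → /ɹʊ/, /ʃ/ → /ʃʊ/, /ʃ/ → /ʃa/, /b/ → /ba/, /θ/ → /θa/.

sʊʃʊɹʊʃʊhaʃabaθa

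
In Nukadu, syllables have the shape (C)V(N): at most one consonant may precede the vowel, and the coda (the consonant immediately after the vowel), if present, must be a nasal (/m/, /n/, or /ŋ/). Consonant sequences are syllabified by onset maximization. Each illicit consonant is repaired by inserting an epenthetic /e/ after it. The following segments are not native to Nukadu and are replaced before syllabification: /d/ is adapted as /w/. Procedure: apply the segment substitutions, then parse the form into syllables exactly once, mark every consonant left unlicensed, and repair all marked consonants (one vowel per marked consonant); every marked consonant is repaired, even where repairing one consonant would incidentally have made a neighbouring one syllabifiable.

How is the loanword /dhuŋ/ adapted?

Substitution: /d/ → /w/, giving /whuŋ/.
Under (C)V(N), the unsyllabifiable consonants are /w/ (only a nasal (/m/, /n/, or /ŋ/) is licensed in coda position; onsets are limited to one consonant).
Epenthesis after each stranded consonant: /w/ → /we/.

wehuŋ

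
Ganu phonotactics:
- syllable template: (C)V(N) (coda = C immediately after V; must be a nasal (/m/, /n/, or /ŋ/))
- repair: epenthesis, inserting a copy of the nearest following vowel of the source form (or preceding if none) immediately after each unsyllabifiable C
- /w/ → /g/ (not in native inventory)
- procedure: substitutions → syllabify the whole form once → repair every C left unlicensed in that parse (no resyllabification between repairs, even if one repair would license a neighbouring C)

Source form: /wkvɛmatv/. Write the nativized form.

gɛkɛvɛmatava

Substitution: /w/ → /g/, giving /gkvɛmatv/.
Under (C)V(N), the unsyllabifiable consonants are /g/, /k/, /t/, /v/ (only a nasal (/m/, /n/, or /ŋ/) is licensed in coda position; onsets are limited to one consonant).
Epenthesis after each stranded consonant: /g/ → /gɛ/, /k/ → /kɛ/, /t/ → /ta/, /v/ → /va/.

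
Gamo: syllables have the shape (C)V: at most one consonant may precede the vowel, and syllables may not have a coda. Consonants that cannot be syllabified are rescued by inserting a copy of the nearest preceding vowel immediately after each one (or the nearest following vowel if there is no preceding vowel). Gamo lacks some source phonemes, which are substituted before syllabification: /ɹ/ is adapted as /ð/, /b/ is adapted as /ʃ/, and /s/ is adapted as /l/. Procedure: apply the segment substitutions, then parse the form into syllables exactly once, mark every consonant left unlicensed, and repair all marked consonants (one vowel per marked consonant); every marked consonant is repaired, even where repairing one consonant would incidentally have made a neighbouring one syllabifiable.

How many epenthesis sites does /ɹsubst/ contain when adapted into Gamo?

4

After substitution the input is /ðluʃlt/.
The unsyllabifiable consonants are /ð/, /ʃ/, /l/, /t/; each receives one epenthetic vowel.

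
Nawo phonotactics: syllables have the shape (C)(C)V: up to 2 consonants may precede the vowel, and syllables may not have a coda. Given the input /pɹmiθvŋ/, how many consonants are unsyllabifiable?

4

The consonants /p/, /θ/, /v/, /ŋ/ cannot be parsed into a legal (C)(C)V syllable (no codas are permitted; onsets may contain at most 2 consonants).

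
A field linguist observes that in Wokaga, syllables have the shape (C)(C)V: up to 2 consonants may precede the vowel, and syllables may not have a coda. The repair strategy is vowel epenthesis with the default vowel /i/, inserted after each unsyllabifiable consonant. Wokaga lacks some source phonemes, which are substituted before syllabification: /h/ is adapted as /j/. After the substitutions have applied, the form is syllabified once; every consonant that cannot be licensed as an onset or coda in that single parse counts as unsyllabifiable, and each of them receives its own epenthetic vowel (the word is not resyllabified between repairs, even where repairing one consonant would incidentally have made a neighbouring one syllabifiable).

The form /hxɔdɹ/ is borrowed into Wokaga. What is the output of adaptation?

jxɔdiɹi

Substitution: /h/ → /j/, giving /jxɔdɹ/.
Under (C)(C)V, the unsyllabifiable consonants are /d/, /ɹ/ (no codas are permitted; onsets may contain at most 2 consonants).
Each unlicensed consonant becomes the onset of a new syllable: /d/ → /di/, /ɹ/ → /ɹi/.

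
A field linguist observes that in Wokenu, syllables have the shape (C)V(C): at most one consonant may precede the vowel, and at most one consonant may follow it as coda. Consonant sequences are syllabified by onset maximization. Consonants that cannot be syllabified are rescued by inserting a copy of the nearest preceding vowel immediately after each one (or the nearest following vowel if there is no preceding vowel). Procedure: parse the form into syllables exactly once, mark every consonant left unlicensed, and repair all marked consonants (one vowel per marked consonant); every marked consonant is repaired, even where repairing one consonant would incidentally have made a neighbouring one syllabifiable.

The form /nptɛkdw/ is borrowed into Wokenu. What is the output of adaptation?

Syllabifying with onset maximization leaves /n/, /p/, /d/, /w/ stranded (at most one coda consonant is licensed; onsets are limited to one consonant).
Each unlicensed consonant becomes the onset of a new syllable: /n/ → /nɛ/, /p/ → /pɛ/, /d/ → /dɛ/, /w/ → /wɛ/.

nɛpɛtɛkdɛwɛ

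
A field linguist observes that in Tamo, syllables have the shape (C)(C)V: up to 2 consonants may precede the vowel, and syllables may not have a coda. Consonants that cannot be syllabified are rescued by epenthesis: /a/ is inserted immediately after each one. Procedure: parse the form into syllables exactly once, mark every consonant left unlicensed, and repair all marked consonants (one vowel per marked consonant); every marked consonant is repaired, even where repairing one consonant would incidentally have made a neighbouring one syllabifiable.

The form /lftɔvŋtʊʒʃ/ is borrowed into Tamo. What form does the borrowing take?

laftɔvaŋtʊʒaʃa

Syllabifying with onset maximization leaves /l/, /v/, /ʒ/, /ʃ/ stranded (no codas are permitted; onsets may contain at most 2 consonants).
Epenthesis after each stranded consonant: /l/ → /la/, /v/ → /va/, /ʒ/ → /ʒa/, /ʃ/ → /ʃa/.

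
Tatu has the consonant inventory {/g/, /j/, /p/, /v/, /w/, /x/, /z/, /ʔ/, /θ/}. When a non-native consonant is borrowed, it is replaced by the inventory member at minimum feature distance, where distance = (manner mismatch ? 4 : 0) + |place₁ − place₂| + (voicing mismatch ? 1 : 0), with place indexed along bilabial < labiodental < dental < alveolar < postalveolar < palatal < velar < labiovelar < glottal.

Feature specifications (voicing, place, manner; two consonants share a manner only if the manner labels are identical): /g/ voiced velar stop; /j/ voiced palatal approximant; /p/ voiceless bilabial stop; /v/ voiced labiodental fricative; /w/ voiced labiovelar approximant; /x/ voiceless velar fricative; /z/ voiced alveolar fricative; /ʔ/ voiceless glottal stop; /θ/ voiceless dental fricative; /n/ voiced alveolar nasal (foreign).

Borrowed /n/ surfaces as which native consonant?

z

/z/ is closest: manner differs (nasal→fricative, +4), place distance 0 (alveolar→alveolar), same voicing; total 4. Next closest is /j/ at distance 6.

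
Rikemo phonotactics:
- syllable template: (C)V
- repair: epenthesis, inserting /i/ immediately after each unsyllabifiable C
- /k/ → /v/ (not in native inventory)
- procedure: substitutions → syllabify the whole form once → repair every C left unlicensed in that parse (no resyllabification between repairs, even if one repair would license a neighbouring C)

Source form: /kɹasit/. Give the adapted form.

viɹasiti

Substitution: /k/ → /v/, giving /vɹasit/.
Under (C)V, the unsyllabifiable consonants are /v/, /t/ (no codas are permitted; onsets are limited to one consonant).
Each unlicensed consonant becomes the onset of a new syllable: /v/ → /vi/, /t/ → /ti/.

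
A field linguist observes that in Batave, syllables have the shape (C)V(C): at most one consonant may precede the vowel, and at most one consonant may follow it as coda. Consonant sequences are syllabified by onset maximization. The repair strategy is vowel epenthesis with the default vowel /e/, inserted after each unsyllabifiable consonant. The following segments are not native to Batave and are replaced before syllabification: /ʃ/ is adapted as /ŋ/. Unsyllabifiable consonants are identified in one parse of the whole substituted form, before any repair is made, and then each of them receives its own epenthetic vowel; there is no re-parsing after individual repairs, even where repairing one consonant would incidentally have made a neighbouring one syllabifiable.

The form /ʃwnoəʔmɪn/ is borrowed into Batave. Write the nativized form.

Substitution: /ʃ/ → /ŋ/, giving /ŋwnoəʔmɪn/.
The consonants /ŋ/, /w/ cannot be parsed into a legal (C)V(C) syllable (at most one coda consonant is licensed; onsets are limited to one consonant).
Epenthesis after each stranded consonant: /ŋ/ → /ŋe/, /w/ → /we/.

ŋewenoəʔmɪn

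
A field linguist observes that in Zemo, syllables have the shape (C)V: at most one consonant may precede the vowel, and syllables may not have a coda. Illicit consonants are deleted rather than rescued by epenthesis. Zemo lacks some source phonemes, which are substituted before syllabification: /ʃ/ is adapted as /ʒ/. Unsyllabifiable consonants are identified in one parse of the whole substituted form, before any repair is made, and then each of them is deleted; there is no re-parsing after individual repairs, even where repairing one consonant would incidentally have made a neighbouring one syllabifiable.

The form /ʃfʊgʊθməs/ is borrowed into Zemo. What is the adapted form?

fʊgʊmə

Substitution: /ʃ/ → /ʒ/, giving /ʒfʊgʊθməs/.
Under (C)V, the unsyllabifiable consonants are /ʒ/, /θ/, /s/ (no codas are permitted; onsets are limited to one consonant).
Deleting the stranded consonants removes /ʒ/, /θ/, /s/.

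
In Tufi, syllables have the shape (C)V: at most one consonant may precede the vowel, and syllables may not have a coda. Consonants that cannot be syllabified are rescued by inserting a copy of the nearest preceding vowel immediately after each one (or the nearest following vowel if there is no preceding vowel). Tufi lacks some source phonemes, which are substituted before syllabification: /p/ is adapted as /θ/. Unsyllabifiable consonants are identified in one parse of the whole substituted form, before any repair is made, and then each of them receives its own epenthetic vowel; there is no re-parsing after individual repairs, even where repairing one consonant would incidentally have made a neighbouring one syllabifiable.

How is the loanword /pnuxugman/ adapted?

Substitution: /p/ → /θ/, giving /θnuxugman/.
Syllabifying with onset maximization leaves /θ/, /g/, /n/ stranded (no codas are permitted; onsets are limited to one consonant).
Each unlicensed consonant becomes the onset of a new syllable: /θ/ → /θu/, /g/ → /gu/, /n/ → /na/.

θunuxugumana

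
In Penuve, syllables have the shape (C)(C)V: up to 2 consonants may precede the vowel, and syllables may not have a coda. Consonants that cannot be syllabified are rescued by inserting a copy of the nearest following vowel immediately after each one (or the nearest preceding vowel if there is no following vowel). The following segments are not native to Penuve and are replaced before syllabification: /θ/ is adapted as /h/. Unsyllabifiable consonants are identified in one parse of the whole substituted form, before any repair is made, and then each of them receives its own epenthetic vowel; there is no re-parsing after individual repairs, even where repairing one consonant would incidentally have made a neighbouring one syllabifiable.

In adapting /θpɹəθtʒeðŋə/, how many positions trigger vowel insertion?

2

After substitution the input is /hpɹəhtʒeðŋə/.
The unsyllabifiable consonants are /h/, /h/; each receives one epenthetic vowel.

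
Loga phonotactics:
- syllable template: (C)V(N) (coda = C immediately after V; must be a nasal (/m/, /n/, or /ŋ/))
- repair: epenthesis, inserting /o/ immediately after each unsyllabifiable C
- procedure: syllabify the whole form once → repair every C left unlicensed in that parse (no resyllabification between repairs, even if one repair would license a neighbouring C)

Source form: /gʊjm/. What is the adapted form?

gʊjomo

Syllabifying with onset maximization leaves /j/, /m/ stranded (only a nasal (/m/, /n/, or /ŋ/) is licensed in coda position; onsets are limited to one consonant).
Epenthesis after each stranded consonant: /j/ → /jo/, /m/ → /mo/.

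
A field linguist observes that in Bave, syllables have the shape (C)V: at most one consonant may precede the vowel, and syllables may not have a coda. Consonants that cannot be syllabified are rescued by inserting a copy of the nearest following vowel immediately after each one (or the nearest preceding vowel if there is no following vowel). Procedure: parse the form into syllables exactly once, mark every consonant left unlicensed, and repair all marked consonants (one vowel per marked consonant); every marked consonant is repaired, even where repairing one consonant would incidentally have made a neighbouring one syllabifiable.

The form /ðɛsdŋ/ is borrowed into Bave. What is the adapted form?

Syllabifying with onset maximization leaves /s/, /d/, /ŋ/ stranded (no codas are permitted; onsets are limited to one consonant).
Epenthesis after each stranded consonant: /s/ → /sɛ/, /d/ → /dɛ/, /ŋ/ → /ŋɛ/.

ðɛsɛdɛŋɛ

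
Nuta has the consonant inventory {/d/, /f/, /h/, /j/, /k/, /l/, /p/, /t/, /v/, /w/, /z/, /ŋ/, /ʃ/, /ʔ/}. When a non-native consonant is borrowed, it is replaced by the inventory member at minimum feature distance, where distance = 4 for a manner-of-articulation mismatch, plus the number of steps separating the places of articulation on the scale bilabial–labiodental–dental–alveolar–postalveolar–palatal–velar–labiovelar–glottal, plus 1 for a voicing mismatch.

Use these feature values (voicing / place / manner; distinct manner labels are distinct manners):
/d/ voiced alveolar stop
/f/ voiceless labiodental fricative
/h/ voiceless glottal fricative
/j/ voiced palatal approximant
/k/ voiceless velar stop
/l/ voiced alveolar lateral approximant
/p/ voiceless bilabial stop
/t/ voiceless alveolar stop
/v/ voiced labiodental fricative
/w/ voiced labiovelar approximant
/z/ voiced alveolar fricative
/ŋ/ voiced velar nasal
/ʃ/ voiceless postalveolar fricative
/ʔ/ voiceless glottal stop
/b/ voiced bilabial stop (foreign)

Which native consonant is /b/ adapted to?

/p/ is closest: same manner (stop), place distance 0 (bilabial→bilabial), voicing differs (+1); total 1. Next closest is /d/ at distance 3.

p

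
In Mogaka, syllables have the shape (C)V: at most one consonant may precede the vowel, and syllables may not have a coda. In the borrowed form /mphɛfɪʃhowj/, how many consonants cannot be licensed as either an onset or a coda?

Syllabifying with onset maximization leaves /m/, /p/, /ʃ/, /w/, /j/ stranded (no codas are permitted; onsets are limited to one consonant).

5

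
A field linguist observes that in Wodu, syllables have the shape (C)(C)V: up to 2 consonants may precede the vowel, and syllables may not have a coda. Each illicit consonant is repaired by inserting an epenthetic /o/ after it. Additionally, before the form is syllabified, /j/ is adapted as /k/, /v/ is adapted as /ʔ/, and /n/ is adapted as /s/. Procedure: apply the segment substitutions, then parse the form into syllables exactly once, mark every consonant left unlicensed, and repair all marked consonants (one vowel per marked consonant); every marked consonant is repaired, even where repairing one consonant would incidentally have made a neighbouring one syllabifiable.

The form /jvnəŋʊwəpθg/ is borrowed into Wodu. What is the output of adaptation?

koʔsəŋʊwəpoθogo

Substitution: /j/ → /k/, /v/ → /ʔ/, /n/ → /s/, giving /kʔsəŋʊwəpθg/.
Under (C)(C)V, the unsyllabifiable consonants are /k/, /p/, /θ/, /g/ (no codas are permitted; onsets may contain at most 2 consonants).
Each unlicensed consonant becomes the onset of a new syllable: /k/ → /ko/, /p/ → /po/, /θ/ → /θo/, /g/ → /go/.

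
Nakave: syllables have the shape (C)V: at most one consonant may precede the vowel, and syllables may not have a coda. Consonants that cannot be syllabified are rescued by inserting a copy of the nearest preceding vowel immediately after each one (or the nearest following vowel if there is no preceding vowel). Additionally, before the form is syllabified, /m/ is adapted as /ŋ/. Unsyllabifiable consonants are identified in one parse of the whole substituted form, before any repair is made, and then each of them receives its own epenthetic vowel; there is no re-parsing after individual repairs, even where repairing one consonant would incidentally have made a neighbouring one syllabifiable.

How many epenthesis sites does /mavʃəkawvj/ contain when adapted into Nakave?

4

After substitution the input is /ŋavʃəkawvj/.
The unsyllabifiable consonants are /v/, /w/, /v/, /j/; each receives one epenthetic vowel.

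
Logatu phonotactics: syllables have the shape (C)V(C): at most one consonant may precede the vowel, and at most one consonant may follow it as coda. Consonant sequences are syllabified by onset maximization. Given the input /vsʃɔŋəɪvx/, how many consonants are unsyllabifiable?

3

Syllabifying with onset maximization leaves /v/, /s/, /x/ stranded (at most one coda consonant is licensed; onsets are limited to one consonant).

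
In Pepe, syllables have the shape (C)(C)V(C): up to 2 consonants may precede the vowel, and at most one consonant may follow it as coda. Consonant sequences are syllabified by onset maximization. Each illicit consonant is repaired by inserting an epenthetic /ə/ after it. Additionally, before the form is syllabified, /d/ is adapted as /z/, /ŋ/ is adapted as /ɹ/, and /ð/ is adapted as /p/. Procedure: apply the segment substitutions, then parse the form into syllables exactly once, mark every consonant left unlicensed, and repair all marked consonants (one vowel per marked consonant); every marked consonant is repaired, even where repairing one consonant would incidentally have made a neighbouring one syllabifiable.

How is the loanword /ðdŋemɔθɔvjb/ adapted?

Substitution: /ð/ → /p/, /d/ → /z/, /ŋ/ → /ɹ/, giving /pzɹemɔθɔvjb/.
The consonants /p/, /j/, /b/ cannot be parsed into a legal (C)(C)V(C) syllable (at most one coda consonant is licensed; onsets may contain at most 2 consonants).
Each unlicensed consonant becomes the onset of a new syllable: /p/ → /pə/, /j/ → /jə/, /b/ → /bə/.

pəzɹemɔθɔvjəbə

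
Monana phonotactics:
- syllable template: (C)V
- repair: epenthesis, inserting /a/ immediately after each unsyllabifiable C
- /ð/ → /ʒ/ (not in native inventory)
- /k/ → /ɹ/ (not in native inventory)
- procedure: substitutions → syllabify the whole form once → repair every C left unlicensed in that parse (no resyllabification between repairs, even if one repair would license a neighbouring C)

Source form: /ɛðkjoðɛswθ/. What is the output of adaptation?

Substitution: /ð/ → /ʒ/, /k/ → /ɹ/, giving /ɛʒɹjoʒɛswθ/.
Under (C)V, the unsyllabifiable consonants are /ʒ/, /ɹ/, /s/, /w/, /θ/ (no codas are permitted; onsets are limited to one consonant).
Epenthesis after each stranded consonant: /ʒ/ → /ʒa/, /ɹ/ → /ɹa/, /s/ → /sa/, /w/ → /wa/, /θ/ → /θa/.

ɛʒaɹajoʒɛsawaθa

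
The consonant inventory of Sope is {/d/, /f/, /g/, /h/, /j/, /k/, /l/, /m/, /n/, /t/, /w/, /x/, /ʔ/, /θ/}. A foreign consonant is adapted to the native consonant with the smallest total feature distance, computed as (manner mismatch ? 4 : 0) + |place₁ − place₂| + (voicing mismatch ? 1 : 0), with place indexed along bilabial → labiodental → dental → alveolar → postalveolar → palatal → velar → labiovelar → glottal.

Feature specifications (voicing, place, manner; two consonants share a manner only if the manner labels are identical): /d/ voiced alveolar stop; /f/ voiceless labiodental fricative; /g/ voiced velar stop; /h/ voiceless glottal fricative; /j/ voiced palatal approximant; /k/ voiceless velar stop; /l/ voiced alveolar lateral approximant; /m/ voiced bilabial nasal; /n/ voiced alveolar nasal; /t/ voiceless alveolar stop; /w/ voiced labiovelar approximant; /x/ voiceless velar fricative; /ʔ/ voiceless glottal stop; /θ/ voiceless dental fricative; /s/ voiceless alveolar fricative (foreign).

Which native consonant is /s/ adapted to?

θ

/θ/ is closest: same manner (fricative), place distance 1 (alveolar→dental), same voicing; total 1. Next closest is /f/ at distance 2.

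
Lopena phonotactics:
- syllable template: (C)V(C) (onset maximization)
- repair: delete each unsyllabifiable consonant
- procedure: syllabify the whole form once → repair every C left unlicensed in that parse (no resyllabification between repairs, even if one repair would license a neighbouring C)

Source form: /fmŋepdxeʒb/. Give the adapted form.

ŋepxeʒ

The consonants /f/, /m/, /d/, /b/ cannot be parsed into a legal (C)V(C) syllable (at most one coda consonant is licensed; onsets are limited to one consonant).
Each unlicensed consonant is deleted: /f/, /m/, /d/, /b/.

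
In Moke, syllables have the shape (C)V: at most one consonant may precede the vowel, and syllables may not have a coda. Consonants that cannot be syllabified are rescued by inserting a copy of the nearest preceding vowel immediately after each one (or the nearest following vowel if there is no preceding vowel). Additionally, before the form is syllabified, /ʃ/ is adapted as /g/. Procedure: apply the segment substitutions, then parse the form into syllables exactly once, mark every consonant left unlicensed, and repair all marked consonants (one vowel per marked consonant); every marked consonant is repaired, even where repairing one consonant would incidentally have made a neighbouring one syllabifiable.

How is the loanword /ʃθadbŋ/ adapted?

Substitution: /ʃ/ → /g/, giving /gθadbŋ/.
The consonants /g/, /d/, /b/, /ŋ/ cannot be parsed into a legal (C)V syllable (no codas are permitted; onsets are limited to one consonant).
Inserting the epenthetic vowel yields /g/ → /ga/, /d/ → /da/, /b/ → /ba/, /ŋ/ → /ŋa/.

gaθadabaŋa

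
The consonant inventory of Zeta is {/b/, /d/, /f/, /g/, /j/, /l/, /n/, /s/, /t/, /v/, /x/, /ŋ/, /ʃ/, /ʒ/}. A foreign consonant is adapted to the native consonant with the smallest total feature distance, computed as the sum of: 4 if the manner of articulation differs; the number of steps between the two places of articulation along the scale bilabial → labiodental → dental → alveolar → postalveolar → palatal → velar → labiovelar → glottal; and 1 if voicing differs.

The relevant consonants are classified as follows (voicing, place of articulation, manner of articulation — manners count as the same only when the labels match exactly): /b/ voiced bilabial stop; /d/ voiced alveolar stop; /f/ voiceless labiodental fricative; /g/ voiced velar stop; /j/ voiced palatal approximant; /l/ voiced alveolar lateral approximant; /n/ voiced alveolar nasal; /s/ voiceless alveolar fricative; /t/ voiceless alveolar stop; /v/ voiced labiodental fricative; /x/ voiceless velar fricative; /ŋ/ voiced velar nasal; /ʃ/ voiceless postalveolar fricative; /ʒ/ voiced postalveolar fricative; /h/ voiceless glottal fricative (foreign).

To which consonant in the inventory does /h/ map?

/x/ is closest: same manner (fricative), place distance 2 (glottal→velar), same voicing; total 2. Next closest is /ʃ/ at distance 4.

x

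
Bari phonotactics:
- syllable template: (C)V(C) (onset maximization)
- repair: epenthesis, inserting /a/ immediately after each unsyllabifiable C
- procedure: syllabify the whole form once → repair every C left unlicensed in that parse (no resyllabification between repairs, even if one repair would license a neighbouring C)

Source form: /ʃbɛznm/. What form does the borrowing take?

The consonants /ʃ/, /n/, /m/ cannot be parsed into a legal (C)V(C) syllable (at most one coda consonant is licensed; onsets are limited to one consonant).
Epenthesis after each stranded consonant: /ʃ/ → /ʃa/, /n/ → /na/, /m/ → /ma/.

ʃabɛznama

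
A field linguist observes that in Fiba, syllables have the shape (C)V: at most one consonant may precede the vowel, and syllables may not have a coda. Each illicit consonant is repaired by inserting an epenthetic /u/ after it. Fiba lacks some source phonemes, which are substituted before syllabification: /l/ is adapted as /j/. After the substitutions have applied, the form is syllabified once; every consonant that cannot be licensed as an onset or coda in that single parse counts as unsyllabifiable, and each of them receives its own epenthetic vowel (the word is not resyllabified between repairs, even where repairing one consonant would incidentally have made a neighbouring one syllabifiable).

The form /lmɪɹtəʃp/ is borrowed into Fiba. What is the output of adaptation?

Substitution: /l/ → /j/, giving /jmɪɹtəʃp/.
Under (C)V, the unsyllabifiable consonants are /j/, /ɹ/, /ʃ/, /p/ (no codas are permitted; onsets are limited to one consonant).
Each unlicensed consonant becomes the onset of a new syllable: /j/ → /ju/, /ɹ/ → /ɹu/, /ʃ/ → /ʃu/, /p/ → /pu/.

jumɪɹutəʃupu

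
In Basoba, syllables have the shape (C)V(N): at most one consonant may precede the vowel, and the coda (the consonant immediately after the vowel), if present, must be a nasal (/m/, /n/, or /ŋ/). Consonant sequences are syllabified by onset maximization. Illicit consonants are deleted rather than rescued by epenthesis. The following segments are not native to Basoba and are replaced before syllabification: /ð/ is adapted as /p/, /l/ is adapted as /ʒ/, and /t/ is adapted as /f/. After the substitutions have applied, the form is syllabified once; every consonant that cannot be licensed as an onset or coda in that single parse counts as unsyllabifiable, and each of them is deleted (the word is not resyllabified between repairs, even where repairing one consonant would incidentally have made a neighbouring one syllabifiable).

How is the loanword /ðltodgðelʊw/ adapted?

fopeʒʊ

Substitution: /ð/ → /p/, /l/ → /ʒ/, /t/ → /f/, giving /pʒfodgpeʒʊw/.
Syllabifying with onset maximization leaves /p/, /ʒ/, /d/, /g/, /w/ stranded (only a nasal (/m/, /n/, or /ŋ/) is licensed in coda position; onsets are limited to one consonant).
Each unlicensed consonant is deleted: /p/, /ʒ/, /d/, /g/, /w/.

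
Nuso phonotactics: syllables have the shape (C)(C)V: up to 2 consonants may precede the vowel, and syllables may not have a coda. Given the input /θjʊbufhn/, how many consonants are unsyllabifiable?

Under (C)(C)V, the unsyllabifiable consonants are /f/, /h/, /n/ (no codas are permitted; onsets may contain at most 2 consonants).

3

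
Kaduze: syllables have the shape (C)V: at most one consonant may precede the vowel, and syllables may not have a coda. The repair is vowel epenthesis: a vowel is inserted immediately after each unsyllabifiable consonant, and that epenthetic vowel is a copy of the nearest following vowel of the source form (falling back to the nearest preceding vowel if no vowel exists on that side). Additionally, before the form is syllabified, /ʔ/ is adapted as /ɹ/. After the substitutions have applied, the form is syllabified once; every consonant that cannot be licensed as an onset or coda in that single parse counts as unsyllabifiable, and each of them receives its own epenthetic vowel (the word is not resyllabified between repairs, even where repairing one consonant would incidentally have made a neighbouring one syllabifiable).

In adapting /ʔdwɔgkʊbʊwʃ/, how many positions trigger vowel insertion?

After substitution the input is /ɹdwɔgkʊbʊwʃ/.
The unsyllabifiable consonants are /ɹ/, /d/, /g/, /w/, /ʃ/; each receives one epenthetic vowel.

5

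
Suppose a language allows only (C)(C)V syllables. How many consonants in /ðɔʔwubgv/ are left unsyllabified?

Syllabifying with onset maximization leaves /b/, /g/, /v/ stranded (no codas are permitted; onsets may contain at most 2 consonants).

3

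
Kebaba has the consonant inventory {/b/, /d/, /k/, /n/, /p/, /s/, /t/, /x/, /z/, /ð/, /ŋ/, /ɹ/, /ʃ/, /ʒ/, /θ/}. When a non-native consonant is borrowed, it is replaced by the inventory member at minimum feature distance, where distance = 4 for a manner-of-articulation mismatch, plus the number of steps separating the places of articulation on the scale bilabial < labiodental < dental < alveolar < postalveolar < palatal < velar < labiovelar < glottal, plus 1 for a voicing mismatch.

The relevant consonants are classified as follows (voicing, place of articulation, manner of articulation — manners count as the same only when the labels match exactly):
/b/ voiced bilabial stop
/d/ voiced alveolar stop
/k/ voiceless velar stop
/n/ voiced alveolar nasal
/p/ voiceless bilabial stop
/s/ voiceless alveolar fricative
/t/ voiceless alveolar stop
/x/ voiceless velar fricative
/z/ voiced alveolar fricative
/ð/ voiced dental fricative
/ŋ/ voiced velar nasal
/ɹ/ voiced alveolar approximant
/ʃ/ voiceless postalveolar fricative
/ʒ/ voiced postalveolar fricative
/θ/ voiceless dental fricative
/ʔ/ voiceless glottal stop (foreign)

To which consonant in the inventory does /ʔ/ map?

/k/ is closest: same manner (stop), place distance 2 (glottal→velar), same voicing; total 2. Next closest is /t/ at distance 5.

k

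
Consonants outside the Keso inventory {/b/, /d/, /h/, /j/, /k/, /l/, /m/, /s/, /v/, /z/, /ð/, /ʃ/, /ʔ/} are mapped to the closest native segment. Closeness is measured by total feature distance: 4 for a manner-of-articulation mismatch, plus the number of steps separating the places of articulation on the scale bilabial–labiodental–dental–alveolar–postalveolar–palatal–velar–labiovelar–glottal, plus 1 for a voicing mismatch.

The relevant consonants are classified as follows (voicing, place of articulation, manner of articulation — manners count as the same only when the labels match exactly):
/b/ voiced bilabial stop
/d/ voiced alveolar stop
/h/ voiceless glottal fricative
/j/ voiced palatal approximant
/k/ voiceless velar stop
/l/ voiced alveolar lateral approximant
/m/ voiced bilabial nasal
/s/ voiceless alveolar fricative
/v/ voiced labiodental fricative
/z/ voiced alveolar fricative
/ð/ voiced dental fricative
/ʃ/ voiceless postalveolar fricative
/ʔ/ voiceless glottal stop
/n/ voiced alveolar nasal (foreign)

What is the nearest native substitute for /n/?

m

/m/ is closest: same manner (nasal), place distance 3 (alveolar→bilabial), same voicing; total 3. Next closest is /d/ at distance 4.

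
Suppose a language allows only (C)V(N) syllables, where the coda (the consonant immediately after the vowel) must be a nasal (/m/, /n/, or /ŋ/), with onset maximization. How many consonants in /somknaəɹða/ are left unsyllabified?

2

Under (C)V(N), the unsyllabifiable consonants are /k/, /ɹ/ (only a nasal (/m/, /n/, or /ŋ/) is licensed in coda position; onsets are limited to one consonant).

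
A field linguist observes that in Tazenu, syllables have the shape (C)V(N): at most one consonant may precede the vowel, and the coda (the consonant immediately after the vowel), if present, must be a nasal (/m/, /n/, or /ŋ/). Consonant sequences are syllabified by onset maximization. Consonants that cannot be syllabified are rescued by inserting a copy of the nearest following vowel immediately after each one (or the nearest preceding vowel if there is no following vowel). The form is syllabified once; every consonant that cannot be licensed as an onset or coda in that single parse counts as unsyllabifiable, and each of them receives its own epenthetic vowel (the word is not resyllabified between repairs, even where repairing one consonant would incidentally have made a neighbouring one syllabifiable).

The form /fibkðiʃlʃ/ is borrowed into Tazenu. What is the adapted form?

fibikiðiʃiliʃi

Syllabifying with onset maximization leaves /b/, /k/, /ʃ/, /l/, /ʃ/ stranded (only a nasal (/m/, /n/, or /ŋ/) is licensed in coda position; onsets are limited to one consonant).
Epenthesis after each stranded consonant: /b/ → /bi/, /k/ → /ki/, /ʃ/ → /ʃi/, /l/ → /li/, /ʃ/ → /ʃi/.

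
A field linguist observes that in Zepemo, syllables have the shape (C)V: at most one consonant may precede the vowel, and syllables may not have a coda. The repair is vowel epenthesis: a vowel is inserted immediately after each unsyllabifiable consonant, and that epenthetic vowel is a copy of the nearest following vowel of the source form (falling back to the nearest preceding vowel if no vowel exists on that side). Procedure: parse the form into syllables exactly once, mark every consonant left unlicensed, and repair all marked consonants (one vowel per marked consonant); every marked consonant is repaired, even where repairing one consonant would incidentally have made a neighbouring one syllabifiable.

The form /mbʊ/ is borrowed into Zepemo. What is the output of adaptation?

The consonants /m/ cannot be parsed into a legal (C)V syllable (no codas are permitted; onsets are limited to one consonant).
Inserting the epenthetic vowel yields /m/ → /mʊ/.

mʊbʊ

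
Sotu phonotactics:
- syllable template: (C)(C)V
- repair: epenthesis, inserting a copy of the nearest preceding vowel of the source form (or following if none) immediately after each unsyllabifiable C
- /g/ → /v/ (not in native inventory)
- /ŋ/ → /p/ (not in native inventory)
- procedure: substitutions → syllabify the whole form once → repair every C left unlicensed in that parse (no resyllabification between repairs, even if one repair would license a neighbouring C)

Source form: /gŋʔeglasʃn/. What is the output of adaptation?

Substitution: /g/ → /v/, /ŋ/ → /p/, giving /vpʔevlasʃn/.
The consonants /v/, /s/, /ʃ/, /n/ cannot be parsed into a legal (C)(C)V syllable (no codas are permitted; onsets may contain at most 2 consonants).
Epenthesis after each stranded consonant: /v/ → /ve/, /s/ → /sa/, /ʃ/ → /ʃa/, /n/ → /na/.

vepʔevlasaʃana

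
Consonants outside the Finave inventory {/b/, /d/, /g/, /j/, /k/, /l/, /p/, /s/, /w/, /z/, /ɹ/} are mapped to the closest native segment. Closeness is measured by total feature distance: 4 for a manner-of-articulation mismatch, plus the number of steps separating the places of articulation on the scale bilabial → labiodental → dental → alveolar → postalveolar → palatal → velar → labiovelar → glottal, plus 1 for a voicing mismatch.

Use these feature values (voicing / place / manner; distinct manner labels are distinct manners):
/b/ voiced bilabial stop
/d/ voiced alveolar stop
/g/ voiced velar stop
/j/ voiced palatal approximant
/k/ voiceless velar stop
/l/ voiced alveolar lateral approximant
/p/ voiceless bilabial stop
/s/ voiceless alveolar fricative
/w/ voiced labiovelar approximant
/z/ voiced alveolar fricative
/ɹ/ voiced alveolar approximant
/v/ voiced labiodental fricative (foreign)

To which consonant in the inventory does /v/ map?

/z/ is closest: same manner (fricative), place distance 2 (labiodental→alveolar), same voicing; total 2. Next closest is /s/ at distance 3.

z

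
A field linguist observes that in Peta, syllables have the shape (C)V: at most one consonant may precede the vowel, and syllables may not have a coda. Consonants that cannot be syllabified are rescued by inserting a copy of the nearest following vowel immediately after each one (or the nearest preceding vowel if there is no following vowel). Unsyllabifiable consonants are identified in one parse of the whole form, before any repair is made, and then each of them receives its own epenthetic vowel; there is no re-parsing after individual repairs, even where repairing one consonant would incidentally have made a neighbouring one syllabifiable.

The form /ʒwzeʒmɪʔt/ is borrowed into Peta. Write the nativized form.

ʒewezeʒɪmɪʔɪtɪ

Under (C)V, the unsyllabifiable consonants are /ʒ/, /w/, /ʒ/, /ʔ/, /t/ (no codas are permitted; onsets are limited to one consonant).
Inserting the epenthetic vowel yields /ʒ/ → /ʒe/, /w/ → /we/, /ʒ/ → /ʒɪ/, /ʔ/ → /ʔɪ/, /t/ → /tɪ/.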